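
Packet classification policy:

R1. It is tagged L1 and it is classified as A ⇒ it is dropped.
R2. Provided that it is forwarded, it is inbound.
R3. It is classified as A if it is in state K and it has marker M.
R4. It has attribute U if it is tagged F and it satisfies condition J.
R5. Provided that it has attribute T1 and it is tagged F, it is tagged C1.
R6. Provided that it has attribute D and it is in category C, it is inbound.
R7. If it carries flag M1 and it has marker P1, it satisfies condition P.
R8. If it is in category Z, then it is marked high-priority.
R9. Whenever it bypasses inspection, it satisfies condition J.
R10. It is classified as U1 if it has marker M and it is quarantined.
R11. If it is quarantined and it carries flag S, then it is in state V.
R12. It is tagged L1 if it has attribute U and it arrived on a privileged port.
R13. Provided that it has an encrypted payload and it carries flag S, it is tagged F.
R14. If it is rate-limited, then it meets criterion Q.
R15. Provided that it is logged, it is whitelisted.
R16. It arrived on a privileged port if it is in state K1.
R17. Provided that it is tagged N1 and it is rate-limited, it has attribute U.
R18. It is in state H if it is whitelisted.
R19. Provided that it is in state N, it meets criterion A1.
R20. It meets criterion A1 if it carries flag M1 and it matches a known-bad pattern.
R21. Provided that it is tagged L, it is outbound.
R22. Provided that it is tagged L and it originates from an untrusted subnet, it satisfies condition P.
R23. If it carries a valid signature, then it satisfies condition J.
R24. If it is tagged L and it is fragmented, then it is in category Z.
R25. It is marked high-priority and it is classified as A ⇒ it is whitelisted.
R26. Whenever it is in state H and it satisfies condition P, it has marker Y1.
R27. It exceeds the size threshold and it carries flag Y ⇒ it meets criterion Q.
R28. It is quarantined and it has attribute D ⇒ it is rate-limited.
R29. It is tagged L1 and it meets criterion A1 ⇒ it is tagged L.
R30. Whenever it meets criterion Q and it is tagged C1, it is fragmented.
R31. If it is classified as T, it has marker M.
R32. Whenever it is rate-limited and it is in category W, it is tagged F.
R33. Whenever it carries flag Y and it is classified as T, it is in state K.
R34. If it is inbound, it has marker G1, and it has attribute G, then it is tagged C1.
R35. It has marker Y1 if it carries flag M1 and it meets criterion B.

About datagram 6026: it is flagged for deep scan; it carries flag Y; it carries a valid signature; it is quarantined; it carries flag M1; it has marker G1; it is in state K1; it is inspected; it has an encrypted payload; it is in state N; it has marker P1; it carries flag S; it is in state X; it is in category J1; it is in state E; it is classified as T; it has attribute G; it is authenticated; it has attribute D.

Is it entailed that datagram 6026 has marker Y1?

No

Forward chaining from the given facts derives: satisfies condition P, is in state V, is tagged F, arrived on a privileged port, meets criterion A1, satisfies condition J, is rate-limited, has marker M, is in state K, is classified as A, has attribute U, is classified as U1, is tagged L1, meets criterion Q, is tagged L, is dropped, is outbound.
Rules concluding "it has marker Y1": R26 needs "it is in state H"; R35 needs "it meets criterion B" — none of these are established.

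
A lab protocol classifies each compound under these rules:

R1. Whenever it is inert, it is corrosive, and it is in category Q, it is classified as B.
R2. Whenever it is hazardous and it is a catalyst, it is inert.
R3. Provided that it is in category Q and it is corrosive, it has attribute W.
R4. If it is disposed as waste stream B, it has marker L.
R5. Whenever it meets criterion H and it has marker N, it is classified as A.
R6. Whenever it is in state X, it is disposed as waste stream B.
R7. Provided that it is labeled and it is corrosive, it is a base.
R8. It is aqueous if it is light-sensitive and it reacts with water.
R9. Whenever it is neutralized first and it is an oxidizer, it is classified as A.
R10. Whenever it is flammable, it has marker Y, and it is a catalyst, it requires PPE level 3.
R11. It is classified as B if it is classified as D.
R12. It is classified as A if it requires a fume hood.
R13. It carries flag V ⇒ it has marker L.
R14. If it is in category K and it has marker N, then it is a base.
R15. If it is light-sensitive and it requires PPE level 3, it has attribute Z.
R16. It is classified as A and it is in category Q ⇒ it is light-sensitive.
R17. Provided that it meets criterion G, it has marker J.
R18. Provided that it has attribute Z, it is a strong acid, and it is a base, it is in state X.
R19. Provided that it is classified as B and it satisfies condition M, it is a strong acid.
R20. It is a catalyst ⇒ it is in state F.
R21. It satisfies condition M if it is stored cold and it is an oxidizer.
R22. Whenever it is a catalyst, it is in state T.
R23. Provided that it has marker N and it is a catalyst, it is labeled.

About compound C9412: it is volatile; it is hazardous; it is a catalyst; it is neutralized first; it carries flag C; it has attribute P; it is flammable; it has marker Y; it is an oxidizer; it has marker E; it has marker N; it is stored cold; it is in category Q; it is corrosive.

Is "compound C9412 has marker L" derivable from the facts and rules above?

Yes

By R2 (it is hazardous, it is a catalyst): it is inert.
By R9 (it is neutralized first, it is an oxidizer): it is classified as A.
By R10 (it is flammable, it has marker Y, it is a catalyst): it requires PPE level 3.
By R16 (it is classified as A, it is in category Q): it is light-sensitive.
By R21 (it is stored cold, it is an oxidizer): it satisfies condition M.
By R23 (it has marker N, it is a catalyst): it is labeled.
By R1 (it is inert, it is corrosive, it is in category Q): it is classified as B.
By R7 (it is labeled, it is corrosive): it is a base.
By R15 (it is light-sensitive, it requires PPE level 3): it has attribute Z.
By R19 (it is classified as B, it satisfies condition M): it is a strong acid.
By R18 (it has attribute Z, it is a strong acid, it is a base): it is in state X.
By R6 (it is in state X): it is disposed as waste stream B.
By R4 (it is disposed as waste stream B): it has marker L.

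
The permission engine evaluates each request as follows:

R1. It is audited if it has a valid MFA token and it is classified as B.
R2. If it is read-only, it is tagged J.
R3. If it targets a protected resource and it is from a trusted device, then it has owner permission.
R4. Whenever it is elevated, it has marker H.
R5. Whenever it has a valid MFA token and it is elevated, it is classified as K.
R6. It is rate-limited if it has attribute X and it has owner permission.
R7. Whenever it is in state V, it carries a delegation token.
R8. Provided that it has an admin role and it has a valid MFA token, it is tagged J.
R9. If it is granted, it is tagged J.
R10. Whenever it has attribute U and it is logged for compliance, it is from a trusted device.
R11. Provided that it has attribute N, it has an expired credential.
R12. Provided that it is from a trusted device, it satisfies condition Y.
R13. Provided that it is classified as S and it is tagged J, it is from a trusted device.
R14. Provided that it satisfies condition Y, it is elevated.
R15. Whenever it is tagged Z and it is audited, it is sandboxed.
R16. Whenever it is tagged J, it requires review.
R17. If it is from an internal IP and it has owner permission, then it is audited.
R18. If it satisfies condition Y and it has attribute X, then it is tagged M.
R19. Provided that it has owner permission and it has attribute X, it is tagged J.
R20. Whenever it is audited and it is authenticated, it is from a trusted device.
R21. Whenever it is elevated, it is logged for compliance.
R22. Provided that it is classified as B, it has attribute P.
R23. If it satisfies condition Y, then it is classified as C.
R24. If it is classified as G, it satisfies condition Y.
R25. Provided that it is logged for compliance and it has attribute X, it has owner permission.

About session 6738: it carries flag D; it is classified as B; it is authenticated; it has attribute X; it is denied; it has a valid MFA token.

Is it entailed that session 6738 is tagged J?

By R1 (it has a valid MFA token, it is classified as B): it is audited.
By R20 (it is audited, it is authenticated): it is from a trusted device.
By R12 (it is from a trusted device): it satisfies condition Y.
By R14 (it satisfies condition Y): it is elevated.
By R21 (it is elevated): it is logged for compliance.
By R25 (it is logged for compliance, it has attribute X): it has owner permission.
By R19 (it has owner permission, it has attribute X): it is tagged J.

Yes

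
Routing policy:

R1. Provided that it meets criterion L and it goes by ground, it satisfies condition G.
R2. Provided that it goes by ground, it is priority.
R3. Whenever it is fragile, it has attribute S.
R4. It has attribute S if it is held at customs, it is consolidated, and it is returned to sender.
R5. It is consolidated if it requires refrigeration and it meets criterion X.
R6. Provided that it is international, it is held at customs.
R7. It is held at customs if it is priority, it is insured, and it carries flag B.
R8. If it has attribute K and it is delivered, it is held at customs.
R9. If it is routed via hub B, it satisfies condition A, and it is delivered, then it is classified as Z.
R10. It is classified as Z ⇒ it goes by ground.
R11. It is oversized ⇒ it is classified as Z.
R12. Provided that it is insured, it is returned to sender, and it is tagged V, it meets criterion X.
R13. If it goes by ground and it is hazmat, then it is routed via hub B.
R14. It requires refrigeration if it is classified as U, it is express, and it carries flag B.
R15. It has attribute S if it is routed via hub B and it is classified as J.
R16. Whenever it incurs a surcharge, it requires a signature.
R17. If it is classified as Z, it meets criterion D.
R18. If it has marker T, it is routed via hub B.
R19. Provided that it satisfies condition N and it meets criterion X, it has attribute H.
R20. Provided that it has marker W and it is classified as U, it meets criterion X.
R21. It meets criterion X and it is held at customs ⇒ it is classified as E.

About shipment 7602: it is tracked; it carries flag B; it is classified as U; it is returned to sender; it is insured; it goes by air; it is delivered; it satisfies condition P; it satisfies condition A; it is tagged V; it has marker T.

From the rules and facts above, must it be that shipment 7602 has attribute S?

Forward chaining from the given facts derives: meets criterion X, is routed via hub B, is classified as Z, goes by ground, meets criterion D, is priority, is held at customs, is classified as E.
Rules concluding "it has attribute S": R3 needs "it is fragile"; R4 needs "it is consolidated"; R15 needs "it is classified as J" — none of these are established.

No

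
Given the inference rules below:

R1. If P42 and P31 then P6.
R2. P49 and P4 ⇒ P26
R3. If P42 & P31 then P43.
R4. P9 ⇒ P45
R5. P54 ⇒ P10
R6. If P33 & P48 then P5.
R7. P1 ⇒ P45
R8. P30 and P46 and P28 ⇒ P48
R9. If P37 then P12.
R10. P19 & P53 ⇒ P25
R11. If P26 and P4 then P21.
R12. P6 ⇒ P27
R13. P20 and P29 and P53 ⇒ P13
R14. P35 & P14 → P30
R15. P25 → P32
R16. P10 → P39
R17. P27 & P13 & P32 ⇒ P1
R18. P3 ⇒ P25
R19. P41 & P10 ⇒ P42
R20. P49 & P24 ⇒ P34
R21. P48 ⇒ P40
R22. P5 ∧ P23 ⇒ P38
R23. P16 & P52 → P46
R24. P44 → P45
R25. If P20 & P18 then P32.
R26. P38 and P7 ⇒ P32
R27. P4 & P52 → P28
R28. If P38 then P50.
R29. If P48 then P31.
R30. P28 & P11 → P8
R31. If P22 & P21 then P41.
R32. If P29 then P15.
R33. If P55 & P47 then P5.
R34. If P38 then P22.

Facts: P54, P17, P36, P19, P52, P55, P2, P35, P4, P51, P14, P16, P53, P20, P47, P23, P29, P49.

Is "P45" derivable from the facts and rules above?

Yes

P26  (by R2: P49, P4)
P10  (by R5: P54)
P25  (by R10: P19, P53)
P21  (by R11: P26, P4)
P13  (by R13: P20, P29, P53)
P30  (by R14: P35, P14)
P32  (by R15: P25)
P46  (by R23: P16, P52)
P28  (by R27: P4, P52)
P5  (by R33: P55, P47)
P48  (by R8: P30, P46, P28)
P38  (by R22: P5, P23)
P31  (by R29: P48)
P22  (by R34: P38)
P41  (by R31: P22, P21)
P42  (by R19: P41, P10)
P6  (by R1: P42, P31)
P27  (by R12: P6)
P1  (by R17: P27, P13, P32)
P45  (by R7: P1)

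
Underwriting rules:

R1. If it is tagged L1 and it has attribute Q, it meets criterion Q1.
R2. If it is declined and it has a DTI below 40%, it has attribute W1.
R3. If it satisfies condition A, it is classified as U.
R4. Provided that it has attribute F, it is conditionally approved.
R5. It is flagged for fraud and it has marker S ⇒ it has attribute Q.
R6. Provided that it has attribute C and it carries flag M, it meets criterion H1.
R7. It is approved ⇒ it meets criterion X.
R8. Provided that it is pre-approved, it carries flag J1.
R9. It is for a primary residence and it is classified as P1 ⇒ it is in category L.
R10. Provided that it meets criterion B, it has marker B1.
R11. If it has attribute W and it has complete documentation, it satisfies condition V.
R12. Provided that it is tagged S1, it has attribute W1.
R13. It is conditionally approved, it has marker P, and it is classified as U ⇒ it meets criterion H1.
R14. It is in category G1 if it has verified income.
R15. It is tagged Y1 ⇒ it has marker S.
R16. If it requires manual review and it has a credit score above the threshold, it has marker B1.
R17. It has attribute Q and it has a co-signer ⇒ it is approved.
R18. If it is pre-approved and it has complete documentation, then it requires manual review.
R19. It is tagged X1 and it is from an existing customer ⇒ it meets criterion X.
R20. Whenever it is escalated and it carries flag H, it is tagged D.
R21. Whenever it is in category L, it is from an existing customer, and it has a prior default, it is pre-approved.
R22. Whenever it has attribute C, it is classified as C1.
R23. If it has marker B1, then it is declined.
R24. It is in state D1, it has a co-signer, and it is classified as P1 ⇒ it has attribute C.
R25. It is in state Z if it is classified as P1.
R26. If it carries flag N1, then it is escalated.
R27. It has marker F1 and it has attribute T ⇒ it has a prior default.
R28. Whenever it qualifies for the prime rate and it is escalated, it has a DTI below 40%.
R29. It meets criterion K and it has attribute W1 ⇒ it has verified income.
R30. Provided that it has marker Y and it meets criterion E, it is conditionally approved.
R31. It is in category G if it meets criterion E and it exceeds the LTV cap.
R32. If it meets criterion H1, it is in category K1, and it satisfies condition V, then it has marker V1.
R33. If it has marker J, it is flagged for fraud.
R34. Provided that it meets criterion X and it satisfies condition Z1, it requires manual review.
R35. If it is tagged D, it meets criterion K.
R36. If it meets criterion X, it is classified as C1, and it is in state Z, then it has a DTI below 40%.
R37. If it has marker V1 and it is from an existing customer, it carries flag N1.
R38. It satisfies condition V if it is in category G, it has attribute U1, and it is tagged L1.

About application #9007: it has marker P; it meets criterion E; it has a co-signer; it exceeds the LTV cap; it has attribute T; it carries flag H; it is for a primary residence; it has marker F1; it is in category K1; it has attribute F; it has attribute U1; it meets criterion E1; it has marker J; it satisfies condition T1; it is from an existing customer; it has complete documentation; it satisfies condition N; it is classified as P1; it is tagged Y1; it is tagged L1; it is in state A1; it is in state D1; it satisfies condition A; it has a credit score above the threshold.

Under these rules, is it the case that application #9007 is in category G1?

By R3 (it satisfies condition A): it is classified as U.
By R4 (it has attribute F): it is conditionally approved.
By R9 (it is for a primary residence, it is classified as P1): it is in category L.
By R13 (it is conditionally approved, it has marker P, it is classified as U): it meets criterion H1.
By R15 (it is tagged Y1): it has marker S.
By R24 (it is in state D1, it has a co-signer, it is classified as P1): it has attribute C.
By R25 (it is classified as P1): it is in state Z.
By R27 (it has marker F1, it has attribute T): it has a prior default.
By R31 (it meets criterion E, it exceeds the LTV cap): it is in category G.
By R33 (it has marker J): it is flagged for fraud.
By R38 (it is in category G, it has attribute U1, it is tagged L1): it satisfies condition V.
By R5 (it is flagged for fraud, it has marker S): it has attribute Q.
By R17 (it has attribute Q, it has a co-signer): it is approved.
By R21 (it is in category L, it is from an existing customer, it has a prior default): it is pre-approved.
By R22 (it has attribute C): it is classified as C1.
By R32 (it meets criterion H1, it is in category K1, it satisfies condition V): it has marker V1.
By R37 (it has marker V1, it is from an existing customer): it carries flag N1.
By R7 (it is approved): it meets criterion X.
By R18 (it is pre-approved, it has complete documentation): it requires manual review.
By R26 (it carries flag N1): it is escalated.
By R36 (it meets criterion X, it is classified as C1, it is in state Z): it has a DTI below 40%.
By R16 (it requires manual review, it has a credit score above the threshold): it has marker B1.
By R20 (it is escalated, it carries flag H): it is tagged D.
By R23 (it has marker B1): it is declined.
By R35 (it is tagged D): it meets criterion K.
By R2 (it is declined, it has a DTI below 40%): it has attribute W1.
By R29 (it meets criterion K, it has attribute W1): it has verified income.
By R14 (it has verified income): it is in category G1.

Yes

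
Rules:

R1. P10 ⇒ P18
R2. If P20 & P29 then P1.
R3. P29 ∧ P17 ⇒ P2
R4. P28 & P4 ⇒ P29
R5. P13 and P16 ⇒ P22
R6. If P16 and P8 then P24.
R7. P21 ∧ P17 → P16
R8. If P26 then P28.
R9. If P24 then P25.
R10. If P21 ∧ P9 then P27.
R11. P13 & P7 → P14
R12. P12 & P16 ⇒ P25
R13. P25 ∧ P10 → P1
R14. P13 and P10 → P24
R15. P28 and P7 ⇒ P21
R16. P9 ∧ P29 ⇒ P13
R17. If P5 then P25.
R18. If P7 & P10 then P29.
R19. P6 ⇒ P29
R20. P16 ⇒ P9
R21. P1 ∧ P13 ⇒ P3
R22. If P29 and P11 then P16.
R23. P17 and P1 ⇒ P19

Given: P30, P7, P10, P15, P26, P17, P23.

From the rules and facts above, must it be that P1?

Yes

P28  (by R8: P26)
P21  (by R15: P28, P7)
P29  (by R18: P7, P10)
P16  (by R7: P21, P17)
P9  (by R20: P16)
P13  (by R16: P9, P29)
P24  (by R14: P13, P10)
P25  (by R9: P24)
P1  (by R13: P25, P10)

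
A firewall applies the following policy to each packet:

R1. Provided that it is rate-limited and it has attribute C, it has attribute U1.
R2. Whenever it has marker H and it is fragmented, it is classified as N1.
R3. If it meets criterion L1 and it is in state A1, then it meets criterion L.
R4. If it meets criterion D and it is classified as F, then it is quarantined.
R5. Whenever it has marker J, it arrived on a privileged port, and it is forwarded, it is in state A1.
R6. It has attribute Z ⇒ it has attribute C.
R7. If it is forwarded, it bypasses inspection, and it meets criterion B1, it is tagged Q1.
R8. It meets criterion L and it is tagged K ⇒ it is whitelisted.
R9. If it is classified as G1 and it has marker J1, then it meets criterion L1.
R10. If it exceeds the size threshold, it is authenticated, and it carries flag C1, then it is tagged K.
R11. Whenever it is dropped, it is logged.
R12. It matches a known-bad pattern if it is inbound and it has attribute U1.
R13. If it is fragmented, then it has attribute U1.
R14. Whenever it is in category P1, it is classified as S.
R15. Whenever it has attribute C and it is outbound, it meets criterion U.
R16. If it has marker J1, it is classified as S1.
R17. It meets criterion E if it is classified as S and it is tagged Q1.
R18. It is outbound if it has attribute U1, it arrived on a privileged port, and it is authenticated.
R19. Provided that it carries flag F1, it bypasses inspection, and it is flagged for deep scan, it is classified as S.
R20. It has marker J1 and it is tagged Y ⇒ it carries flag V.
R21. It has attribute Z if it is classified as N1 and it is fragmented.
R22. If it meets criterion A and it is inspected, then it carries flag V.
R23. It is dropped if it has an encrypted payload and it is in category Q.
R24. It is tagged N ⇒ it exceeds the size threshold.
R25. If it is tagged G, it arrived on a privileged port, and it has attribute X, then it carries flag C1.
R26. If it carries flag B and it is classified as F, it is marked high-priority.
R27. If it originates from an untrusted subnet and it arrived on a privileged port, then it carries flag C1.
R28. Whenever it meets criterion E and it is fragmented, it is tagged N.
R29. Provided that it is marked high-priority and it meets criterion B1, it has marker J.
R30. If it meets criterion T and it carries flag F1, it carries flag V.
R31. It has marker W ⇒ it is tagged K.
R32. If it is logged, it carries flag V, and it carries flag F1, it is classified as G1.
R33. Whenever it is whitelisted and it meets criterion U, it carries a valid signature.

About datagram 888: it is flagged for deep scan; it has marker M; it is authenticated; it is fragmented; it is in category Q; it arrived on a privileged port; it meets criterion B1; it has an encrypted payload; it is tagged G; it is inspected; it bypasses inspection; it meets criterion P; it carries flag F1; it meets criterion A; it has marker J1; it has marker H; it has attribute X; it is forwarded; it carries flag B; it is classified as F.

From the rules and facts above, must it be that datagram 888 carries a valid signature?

Yes

By R2 (it has marker H, it is fragmented): it is classified as N1.
By R7 (it is forwarded, it bypasses inspection, it meets criterion B1): it is tagged Q1.
By R13 (it is fragmented): it has attribute U1.
By R18 (it has attribute U1, it arrived on a privileged port, it is authenticated): it is outbound.
By R19 (it carries flag F1, it bypasses inspection, it is flagged for deep scan): it is classified as S.
By R21 (it is classified as N1, it is fragmented): it has attribute Z.
By R22 (it meets criterion A, it is inspected): it carries flag V.
By R23 (it has an encrypted payload, it is in category Q): it is dropped.
By R25 (it is tagged G, it arrived on a privileged port, it has attribute X): it carries flag C1.
By R26 (it carries flag B, it is classified as F): it is marked high-priority.
By R29 (it is marked high-priority, it meets criterion B1): it has marker J.
By R5 (it has marker J, it arrived on a privileged port, it is forwarded): it is in state A1.
By R6 (it has attribute Z): it has attribute C.
By R11 (it is dropped): it is logged.
By R15 (it has attribute C, it is outbound): it meets criterion U.
By R17 (it is classified as S, it is tagged Q1): it meets criterion E.
By R28 (it meets criterion E, it is fragmented): it is tagged N.
By R32 (it is logged, it carries flag V, it carries flag F1): it is classified as G1.
By R9 (it is classified as G1, it has marker J1): it meets criterion L1.
By R24 (it is tagged N): it exceeds the size threshold.
By R3 (it meets criterion L1, it is in state A1): it meets criterion L.
By R10 (it exceeds the size threshold, it is authenticated, it carries flag C1): it is tagged K.
By R8 (it meets criterion L, it is tagged K): it is whitelisted.
By R33 (it is whitelisted, it meets criterion U): it carries a valid signature.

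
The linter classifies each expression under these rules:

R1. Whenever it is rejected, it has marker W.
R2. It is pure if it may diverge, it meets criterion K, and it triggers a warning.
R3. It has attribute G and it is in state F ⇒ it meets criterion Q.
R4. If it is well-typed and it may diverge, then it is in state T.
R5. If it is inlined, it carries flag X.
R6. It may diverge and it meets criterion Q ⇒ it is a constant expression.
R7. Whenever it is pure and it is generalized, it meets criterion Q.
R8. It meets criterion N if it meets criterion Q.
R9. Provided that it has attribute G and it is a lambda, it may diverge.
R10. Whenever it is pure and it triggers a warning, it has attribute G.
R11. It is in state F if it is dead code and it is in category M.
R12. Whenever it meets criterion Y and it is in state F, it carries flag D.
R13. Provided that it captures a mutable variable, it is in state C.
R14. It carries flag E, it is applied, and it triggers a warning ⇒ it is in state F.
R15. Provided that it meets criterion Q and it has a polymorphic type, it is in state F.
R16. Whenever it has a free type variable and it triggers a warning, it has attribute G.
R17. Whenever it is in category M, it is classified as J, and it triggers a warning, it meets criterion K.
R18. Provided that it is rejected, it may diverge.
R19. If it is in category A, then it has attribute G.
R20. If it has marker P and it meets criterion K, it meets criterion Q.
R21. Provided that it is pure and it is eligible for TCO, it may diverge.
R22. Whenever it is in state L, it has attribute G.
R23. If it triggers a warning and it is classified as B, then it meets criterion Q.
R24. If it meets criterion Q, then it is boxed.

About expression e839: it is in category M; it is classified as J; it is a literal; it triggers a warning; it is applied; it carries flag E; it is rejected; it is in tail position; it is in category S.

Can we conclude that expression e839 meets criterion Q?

Yes

By R14 (it carries flag E, it is applied, it triggers a warning): it is in state F.
By R17 (it is in category M, it is classified as J, it triggers a warning): it meets criterion K.
By R18 (it is rejected): it may diverge.
By R2 (it may diverge, it meets criterion K, it triggers a warning): it is pure.
By R10 (it is pure, it triggers a warning): it has attribute G.
By R3 (it has attribute G, it is in state F): it meets criterion Q.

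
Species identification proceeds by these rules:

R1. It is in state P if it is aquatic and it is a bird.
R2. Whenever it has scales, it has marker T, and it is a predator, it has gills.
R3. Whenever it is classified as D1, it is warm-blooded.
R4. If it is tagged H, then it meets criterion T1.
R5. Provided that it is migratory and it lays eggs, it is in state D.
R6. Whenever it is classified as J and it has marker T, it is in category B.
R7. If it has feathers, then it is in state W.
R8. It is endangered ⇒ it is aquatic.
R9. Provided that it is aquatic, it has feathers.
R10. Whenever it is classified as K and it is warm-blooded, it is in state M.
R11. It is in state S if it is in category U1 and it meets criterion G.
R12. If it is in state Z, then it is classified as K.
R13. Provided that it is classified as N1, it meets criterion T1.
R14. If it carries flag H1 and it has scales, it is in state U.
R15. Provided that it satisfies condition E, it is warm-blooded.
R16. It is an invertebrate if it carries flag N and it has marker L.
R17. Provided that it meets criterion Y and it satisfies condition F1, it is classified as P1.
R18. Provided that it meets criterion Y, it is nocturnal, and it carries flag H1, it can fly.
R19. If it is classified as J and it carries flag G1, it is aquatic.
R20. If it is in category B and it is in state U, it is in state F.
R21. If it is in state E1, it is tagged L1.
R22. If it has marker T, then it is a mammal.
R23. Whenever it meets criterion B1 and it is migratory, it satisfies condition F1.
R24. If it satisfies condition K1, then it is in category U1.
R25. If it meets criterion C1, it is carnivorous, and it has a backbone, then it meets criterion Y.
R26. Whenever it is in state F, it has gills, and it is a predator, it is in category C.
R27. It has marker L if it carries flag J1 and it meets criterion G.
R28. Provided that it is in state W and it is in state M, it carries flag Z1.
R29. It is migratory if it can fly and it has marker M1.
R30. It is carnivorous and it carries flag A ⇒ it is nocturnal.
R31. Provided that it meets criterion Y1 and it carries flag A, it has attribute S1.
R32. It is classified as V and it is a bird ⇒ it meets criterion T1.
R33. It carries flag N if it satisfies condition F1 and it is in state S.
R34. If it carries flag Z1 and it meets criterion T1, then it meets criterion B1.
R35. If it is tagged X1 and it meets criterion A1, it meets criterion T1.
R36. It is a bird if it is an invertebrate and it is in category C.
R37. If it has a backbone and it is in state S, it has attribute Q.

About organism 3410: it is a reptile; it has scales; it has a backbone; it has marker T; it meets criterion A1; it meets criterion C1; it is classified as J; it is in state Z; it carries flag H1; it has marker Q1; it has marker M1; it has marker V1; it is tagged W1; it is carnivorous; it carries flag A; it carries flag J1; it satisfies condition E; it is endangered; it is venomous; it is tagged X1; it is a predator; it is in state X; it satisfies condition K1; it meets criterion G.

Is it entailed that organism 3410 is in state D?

Forward chaining from the given facts derives: has gills, is in category B, is aquatic, has feathers, is classified as K, is in state U, is warm-blooded, is in state F, is a mammal, is in category U1, meets criterion Y, is in category C, has marker L, is nocturnal, meets criterion T1, is in state W, is in state M, is in state S, can fly, carries flag Z1, is migratory, meets criterion B1, has attribute Q, satisfies condition F1, carries flag N, is an invertebrate, is classified as P1, is a bird, is in state P.
The only rule concluding "it is in state D" is R5, which needs "it lays eggs"; that is never established.

No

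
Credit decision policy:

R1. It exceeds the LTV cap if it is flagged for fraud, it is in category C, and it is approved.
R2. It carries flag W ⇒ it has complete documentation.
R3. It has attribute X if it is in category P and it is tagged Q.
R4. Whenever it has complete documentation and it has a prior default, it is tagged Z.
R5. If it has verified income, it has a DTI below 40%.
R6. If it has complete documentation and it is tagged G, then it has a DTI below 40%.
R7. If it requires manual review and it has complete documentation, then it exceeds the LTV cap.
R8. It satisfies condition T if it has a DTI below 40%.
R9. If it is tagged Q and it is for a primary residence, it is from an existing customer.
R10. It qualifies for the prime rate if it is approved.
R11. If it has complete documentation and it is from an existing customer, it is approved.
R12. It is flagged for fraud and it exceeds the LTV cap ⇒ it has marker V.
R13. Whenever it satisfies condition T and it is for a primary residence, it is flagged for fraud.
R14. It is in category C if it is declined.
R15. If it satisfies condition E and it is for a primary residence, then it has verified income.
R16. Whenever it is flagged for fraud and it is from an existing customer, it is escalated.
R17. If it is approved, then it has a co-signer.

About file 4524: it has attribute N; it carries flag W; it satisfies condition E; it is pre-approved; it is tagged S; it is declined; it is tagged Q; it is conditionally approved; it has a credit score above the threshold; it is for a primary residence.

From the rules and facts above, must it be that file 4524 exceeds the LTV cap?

Yes

By R2 (it carries flag W): it has complete documentation.
By R9 (it is tagged Q, it is for a primary residence): it is from an existing customer.
By R11 (it has complete documentation, it is from an existing customer): it is approved.
By R14 (it is declined): it is in category C.
By R15 (it satisfies condition E, it is for a primary residence): it has verified income.
By R5 (it has verified income): it has a DTI below 40%.
By R8 (it has a DTI below 40%): it satisfies condition T.
By R13 (it satisfies condition T, it is for a primary residence): it is flagged for fraud.
By R1 (it is flagged for fraud, it is in category C, it is approved): it exceeds the LTV cap.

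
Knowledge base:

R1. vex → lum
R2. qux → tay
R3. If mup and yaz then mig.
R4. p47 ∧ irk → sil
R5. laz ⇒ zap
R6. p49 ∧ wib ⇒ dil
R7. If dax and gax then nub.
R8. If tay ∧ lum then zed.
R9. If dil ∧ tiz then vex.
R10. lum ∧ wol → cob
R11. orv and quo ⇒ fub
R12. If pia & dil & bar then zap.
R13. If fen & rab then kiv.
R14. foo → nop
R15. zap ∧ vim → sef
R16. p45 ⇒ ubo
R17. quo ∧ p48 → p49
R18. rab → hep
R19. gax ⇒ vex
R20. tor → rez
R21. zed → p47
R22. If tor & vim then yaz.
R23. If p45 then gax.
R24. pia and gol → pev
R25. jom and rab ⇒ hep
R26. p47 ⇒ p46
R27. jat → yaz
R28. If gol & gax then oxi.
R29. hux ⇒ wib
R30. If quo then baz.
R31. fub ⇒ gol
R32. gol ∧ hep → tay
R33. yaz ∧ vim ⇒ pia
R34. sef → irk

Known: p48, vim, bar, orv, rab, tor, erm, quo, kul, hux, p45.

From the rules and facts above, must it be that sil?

Yes

fub  (by R11: orv, quo)
p49  (by R17: quo, p48)
hep  (by R18: rab)
yaz  (by R22: tor, vim)
gax  (by R23: p45)
wib  (by R29: hux)
gol  (by R31: fub)
tay  (by R32: gol, hep)
pia  (by R33: yaz, vim)
dil  (by R6: p49, wib)
zap  (by R12: pia, dil, bar)
sef  (by R15: zap, vim)
vex  (by R19: gax)
irk  (by R34: sef)
lum  (by R1: vex)
zed  (by R8: tay, lum)
p47  (by R21: zed)
sil  (by R4: p47, irk)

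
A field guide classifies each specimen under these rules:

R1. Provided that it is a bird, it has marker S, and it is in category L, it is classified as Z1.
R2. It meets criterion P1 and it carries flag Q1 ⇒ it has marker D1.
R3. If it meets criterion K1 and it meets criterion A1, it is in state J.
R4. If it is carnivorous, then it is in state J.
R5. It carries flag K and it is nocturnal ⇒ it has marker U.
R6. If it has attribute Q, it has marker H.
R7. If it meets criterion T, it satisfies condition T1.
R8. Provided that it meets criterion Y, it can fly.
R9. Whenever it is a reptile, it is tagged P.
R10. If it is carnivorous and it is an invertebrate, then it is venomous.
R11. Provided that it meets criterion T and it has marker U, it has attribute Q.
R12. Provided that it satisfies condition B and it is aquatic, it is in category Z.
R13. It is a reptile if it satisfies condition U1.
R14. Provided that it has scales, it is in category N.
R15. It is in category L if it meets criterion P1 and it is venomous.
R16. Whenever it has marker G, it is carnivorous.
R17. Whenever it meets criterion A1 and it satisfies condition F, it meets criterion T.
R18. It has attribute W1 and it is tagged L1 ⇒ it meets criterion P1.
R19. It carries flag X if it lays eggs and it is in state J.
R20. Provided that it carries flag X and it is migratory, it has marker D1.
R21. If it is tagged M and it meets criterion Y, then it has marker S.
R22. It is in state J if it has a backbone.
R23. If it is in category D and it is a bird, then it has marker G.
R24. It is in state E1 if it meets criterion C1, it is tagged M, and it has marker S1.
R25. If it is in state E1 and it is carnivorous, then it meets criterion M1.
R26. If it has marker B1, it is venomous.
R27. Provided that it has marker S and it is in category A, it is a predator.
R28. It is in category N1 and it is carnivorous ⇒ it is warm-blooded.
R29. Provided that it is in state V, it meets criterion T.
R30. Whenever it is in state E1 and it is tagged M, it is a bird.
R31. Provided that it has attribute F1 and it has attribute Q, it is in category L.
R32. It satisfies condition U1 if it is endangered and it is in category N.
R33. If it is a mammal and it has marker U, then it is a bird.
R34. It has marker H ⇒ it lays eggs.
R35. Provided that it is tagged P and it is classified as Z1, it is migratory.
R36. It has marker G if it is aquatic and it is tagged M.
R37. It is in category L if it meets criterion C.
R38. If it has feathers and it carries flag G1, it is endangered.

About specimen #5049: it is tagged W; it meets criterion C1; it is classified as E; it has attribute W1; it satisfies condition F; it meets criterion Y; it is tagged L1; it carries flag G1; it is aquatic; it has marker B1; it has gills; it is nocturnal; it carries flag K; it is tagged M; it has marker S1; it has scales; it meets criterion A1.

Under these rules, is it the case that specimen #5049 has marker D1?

Forward chaining from the given facts derives: has marker U, can fly, is in category N, meets criterion T, meets criterion P1, has marker S, is in state E1, is venomous, is a bird, has marker G, satisfies condition T1, has attribute Q, is in category L, is carnivorous, meets criterion M1, is classified as Z1, is in state J, has marker H, lays eggs, carries flag X.
Rules concluding "it has marker D1": R2 needs "it carries flag Q1"; R20 needs "it is migratory" — none of these are established.

No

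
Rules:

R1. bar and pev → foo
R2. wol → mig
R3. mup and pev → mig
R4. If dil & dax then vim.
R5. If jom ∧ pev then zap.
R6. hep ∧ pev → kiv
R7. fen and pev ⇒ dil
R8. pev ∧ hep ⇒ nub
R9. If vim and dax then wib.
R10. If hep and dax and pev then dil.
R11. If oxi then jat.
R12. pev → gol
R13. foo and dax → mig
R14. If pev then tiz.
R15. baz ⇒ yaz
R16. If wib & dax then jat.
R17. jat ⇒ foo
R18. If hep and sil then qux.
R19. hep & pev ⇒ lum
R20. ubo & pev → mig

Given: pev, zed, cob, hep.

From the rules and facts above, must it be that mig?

Forward chaining from the given facts derives: kiv, nub, gol, tiz, lum.
Rules concluding mig: R2 needs wol; R3 needs mup; R13 needs foo; R20 needs ubo — none of these are established.

No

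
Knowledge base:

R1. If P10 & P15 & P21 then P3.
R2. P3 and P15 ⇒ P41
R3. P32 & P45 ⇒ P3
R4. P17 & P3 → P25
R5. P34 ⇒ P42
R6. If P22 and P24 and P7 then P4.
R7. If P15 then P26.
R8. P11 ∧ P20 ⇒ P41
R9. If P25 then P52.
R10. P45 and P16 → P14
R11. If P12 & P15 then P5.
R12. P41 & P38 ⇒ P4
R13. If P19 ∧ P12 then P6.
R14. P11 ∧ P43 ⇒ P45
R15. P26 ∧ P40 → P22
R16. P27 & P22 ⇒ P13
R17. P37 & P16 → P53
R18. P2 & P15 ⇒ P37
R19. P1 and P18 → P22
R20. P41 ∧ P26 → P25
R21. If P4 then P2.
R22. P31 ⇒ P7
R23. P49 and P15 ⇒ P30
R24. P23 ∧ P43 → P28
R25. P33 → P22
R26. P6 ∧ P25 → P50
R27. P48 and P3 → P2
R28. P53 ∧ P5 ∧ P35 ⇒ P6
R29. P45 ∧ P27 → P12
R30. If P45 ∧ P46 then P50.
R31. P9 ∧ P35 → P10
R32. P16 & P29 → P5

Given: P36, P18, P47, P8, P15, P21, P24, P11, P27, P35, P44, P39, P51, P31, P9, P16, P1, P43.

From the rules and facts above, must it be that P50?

Yes

P26  (by R7: P15)
P45  (by R14: P11, P43)
P22  (by R19: P1, P18)
P7  (by R22: P31)
P12  (by R29: P45, P27)
P10  (by R31: P9, P35)
P3  (by R1: P10, P15, P21)
P41  (by R2: P3, P15)
P4  (by R6: P22, P24, P7)
P5  (by R11: P12, P15)
P25  (by R20: P41, P26)
P2  (by R21: P4)
P37  (by R18: P2, P15)
P53  (by R17: P37, P16)
P6  (by R28: P53, P5, P35)
P50  (by R26: P6, P25)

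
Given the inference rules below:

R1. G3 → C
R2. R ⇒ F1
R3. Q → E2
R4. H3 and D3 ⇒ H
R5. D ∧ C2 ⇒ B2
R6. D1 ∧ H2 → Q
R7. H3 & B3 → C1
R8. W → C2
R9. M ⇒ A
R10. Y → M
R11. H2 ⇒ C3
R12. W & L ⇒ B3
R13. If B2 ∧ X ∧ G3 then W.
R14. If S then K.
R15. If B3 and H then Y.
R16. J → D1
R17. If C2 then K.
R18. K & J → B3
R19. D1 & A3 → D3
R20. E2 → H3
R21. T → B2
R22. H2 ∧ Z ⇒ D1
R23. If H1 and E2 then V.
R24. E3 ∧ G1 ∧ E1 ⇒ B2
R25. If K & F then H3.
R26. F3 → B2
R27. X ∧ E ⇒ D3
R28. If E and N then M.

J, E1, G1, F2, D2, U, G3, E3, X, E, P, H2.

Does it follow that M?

D1  (by R16: J)
B2  (by R24: E3, G1, E1)
D3  (by R27: X, E)
Q  (by R6: D1, H2)
W  (by R13: B2, X, G3)
E2  (by R3: Q)
C2  (by R8: W)
K  (by R17: C2)
B3  (by R18: K, J)
H3  (by R20: E2)
H  (by R4: H3, D3)
Y  (by R15: B3, H)
M  (by R10: Y)

Yes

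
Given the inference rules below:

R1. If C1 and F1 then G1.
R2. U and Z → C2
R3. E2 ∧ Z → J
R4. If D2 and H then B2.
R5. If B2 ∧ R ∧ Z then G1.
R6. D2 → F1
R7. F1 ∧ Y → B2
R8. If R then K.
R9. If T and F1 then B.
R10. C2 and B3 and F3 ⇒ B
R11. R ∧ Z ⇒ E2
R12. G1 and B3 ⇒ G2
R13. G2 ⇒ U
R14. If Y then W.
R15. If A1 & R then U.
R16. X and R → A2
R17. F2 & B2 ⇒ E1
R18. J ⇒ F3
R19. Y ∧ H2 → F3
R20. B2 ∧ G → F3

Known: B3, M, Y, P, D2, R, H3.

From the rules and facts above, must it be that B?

Forward chaining from the given facts derives: F1, B2, K, W.
Rules concluding B: R9 needs T; R10 needs C2 — none of these are established.

No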